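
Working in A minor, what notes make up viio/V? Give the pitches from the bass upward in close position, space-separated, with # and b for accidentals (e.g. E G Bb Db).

D# F# A

The slash marks an applied leading-tone chord: viio of V. In A minor, V is E, so the leading tone to it is D#, a half step below.
Building a diminished triad on D# gives D#-F#-A.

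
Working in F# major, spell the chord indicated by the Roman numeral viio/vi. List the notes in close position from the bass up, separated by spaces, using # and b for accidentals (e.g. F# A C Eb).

C## E# G#

The slash marks an applied leading-tone chord: viio of vi. In F# major, vi is D#, so the leading tone to it is C##, a half step below.
Building a diminished triad on C## gives C##-E#-G#.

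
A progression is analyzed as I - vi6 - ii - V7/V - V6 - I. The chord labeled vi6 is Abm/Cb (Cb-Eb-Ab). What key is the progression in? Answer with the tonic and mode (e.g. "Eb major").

The chord Abm/Cb is a minor triad rooted on Ab; its label is vi6.
If Ab is scale degree 6 and the mode makes that degree carry a minor triad, the tonic is Cb and the mode is major.

Cb major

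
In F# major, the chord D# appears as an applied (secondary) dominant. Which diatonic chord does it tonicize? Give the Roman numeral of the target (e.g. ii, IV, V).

ii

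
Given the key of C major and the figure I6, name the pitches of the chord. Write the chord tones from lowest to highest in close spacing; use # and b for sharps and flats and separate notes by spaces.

The numeral's case and figure indicate a major triad. In C major its root, scale degree 1, is C.
Stacking thirds from C gives C-E-G.
With the 6 figure the chord is in first inversion; from the bass E upward in close position it reads E-G-C.

E G C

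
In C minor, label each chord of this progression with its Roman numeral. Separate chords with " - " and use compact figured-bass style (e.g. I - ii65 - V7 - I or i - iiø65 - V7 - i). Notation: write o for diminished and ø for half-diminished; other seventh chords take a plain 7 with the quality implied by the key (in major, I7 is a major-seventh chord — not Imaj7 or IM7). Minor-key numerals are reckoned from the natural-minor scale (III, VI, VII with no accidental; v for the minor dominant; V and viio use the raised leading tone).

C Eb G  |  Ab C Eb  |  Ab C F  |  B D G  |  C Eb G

C-Eb-G has root C, degree 1 in C minor, so i.
Ab-C-Eb has root Ab, degree 6 in C minor, so VI.
Ab-C-F: root F is the subdominant; minor triad there is iv6.
B-D-G: major triad on G = scale degree 5 → V6.
C-Eb-G: root C is the tonic; minor triad there is i.

i - VI - iv6 - V6 - i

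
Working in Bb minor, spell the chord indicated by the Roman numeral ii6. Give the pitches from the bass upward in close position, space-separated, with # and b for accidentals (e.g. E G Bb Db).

Eb G C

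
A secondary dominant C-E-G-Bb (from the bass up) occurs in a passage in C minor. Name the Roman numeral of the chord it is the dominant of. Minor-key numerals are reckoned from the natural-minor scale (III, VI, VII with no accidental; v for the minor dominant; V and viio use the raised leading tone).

The chord is a dominant seventh chord on C.
A dominant resolves down a perfect fifth: C → F. In C minor, F is scale degree 4, i.e. iv.

iv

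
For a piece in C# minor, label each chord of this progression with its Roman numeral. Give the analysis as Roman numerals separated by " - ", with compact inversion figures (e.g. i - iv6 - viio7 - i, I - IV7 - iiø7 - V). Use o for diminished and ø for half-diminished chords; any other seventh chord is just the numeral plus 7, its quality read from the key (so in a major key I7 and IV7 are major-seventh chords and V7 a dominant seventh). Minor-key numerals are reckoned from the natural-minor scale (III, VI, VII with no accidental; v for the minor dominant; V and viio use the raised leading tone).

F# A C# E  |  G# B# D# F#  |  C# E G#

iv7 - V7 - i

F#-A-C#-E: minor seventh chord on F# = scale degree 4 → iv7.
G#-B#-D#-F# has root G#, degree 5 in C# minor, so V7.
C#-E-G#: root C# is the tonic; minor triad there is i.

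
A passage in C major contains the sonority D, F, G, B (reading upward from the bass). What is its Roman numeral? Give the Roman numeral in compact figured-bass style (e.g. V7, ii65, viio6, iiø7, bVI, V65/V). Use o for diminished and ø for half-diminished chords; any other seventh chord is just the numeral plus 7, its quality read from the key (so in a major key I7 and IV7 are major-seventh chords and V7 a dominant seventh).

V43

The pitches G-B-D-F form a dominant seventh chord rooted on G.
In C major, G is the dominant; the diatonic dominant seventh chord there is V7.
With D in the bass the chord is in second inversion, so the figured bass is 43.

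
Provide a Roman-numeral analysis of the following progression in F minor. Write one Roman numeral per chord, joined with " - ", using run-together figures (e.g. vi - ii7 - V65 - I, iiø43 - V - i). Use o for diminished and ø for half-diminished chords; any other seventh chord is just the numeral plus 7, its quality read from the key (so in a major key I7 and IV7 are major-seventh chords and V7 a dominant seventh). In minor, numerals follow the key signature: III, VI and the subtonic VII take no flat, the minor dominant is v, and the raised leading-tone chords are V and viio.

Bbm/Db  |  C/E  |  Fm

Bbm/Db: minor triad on Bb = scale degree 4 → iv6.
C/E: major triad on C = scale degree 5 → V6.
Fm has root F, degree 1 in F minor, so i.

iv6 - V6 - i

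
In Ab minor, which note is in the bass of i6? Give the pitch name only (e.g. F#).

Cb

i in Ab minor has root Ab; the chord is Ab-Cb-Eb.
The figure 6 means first inversion — the third is in the bass.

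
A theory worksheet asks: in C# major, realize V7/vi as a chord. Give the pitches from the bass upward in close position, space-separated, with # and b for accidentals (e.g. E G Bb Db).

E# G## B# D#

The slash means an applied dominant: we want the dominant of vi. In C# major, vi is A# minor, and its dominant is built on E#.
Building a dominant seventh chord on E# gives E#-G##-B#-D#.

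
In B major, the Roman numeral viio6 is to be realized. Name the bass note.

C#

viio in B major has root A#; the chord is A#-C#-E.
The figure 6 means first inversion — the third is in the bass.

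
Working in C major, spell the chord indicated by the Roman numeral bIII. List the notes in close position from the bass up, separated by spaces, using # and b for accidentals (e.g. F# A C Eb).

Eb G Bb

Scale degree 3 in C major is E; lowering it a half step gives Eb. bIII is a major triad on the lowered third degree, borrowed from the parallel minor.
So the chord is Eb-G-Bb, a major triad.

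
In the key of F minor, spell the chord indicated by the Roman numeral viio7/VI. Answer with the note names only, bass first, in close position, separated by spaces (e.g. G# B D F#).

C Eb Gb Bbb

viio7/VI is a secondary leading-tone chord. The target VI is Db in F minor; the applied chord is rooted a semitone below, on C.
Building a fully diminished seventh chord on C gives C-Eb-Gb-Bbb.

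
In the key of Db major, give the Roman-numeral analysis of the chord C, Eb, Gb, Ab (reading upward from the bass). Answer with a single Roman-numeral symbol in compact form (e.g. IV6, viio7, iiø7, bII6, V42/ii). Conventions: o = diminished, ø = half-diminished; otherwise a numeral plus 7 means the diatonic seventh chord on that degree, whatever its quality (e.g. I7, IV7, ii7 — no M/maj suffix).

V65

Stacked in thirds the chord is Ab-C-Eb-Gb: a dominant seventh chord on Ab.
Ab is scale degree 5 in Db major, and a dominant seventh chord on that degree is written V7.
With C in the bass the chord is in first inversion, so the figured bass is 65.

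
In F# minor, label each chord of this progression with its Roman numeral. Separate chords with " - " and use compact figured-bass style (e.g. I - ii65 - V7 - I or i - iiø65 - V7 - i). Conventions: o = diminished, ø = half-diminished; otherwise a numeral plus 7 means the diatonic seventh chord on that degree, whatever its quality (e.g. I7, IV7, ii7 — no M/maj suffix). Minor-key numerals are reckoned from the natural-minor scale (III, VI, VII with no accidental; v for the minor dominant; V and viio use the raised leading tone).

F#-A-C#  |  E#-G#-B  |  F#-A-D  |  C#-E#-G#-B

F#-A-C#: root F# is the tonic; minor triad there is i.
E#-G#-B: diminished triad on E# = scale degree 7 → viio.
F#-A-D: root D is the submediant; major triad there is VI6.
C#-E#-G#-B: root C# is the dominant; dominant seventh chord there is V7.

i - viio - VI6 - V7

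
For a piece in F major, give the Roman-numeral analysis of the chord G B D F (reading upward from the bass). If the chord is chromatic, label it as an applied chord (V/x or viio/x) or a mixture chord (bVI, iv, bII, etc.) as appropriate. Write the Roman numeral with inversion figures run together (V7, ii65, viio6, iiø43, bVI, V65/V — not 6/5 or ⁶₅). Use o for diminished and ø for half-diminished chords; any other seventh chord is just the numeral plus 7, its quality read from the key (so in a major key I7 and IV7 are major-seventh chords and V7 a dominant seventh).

V7/V

Stacked in thirds the chord is G-B-D-F: a dominant seventh chord on G.
G is not a diatonic chord root with this quality in F major, but it lies a perfect fifth above C (V), so the chord functions as an applied dominant of V.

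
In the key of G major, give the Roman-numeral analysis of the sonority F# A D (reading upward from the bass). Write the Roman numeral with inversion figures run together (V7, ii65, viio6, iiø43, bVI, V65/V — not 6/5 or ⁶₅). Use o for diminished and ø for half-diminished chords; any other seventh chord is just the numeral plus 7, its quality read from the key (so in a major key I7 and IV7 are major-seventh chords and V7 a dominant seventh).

The pitches D-F#-A form a major triad rooted on D.
D is scale degree 5 in G major, and a major triad on that degree is written V.
With F# in the bass the chord is in first inversion, so the figured bass is 6.

V6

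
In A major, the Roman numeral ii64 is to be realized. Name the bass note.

F#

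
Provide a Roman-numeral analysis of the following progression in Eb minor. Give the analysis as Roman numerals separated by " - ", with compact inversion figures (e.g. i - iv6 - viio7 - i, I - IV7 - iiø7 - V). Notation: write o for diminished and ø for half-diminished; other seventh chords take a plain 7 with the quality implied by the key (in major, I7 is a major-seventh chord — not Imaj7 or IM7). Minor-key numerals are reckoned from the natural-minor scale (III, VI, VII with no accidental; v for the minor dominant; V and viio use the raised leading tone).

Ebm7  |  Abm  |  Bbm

i7 - iv - v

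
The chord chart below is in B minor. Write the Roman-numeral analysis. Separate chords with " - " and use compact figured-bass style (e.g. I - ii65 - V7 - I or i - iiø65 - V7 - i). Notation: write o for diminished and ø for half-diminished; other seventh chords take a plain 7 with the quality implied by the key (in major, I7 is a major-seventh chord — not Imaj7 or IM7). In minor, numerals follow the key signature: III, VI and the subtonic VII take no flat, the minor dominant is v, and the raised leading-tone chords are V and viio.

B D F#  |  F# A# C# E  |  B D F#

i - V7 - i

B-D-F#: root B is the tonic; minor triad there is i.
F#-A#-C#-E: dominant seventh chord on F# = scale degree 5 → V7.
B-D-F#: minor triad on B = scale degree 1 → i.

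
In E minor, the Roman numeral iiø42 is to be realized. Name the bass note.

E

iiø in E minor has root F#; the chord is F#-A-C-E.
The figure 42 means third inversion — the seventh is in the bass.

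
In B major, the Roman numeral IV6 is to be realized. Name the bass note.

G#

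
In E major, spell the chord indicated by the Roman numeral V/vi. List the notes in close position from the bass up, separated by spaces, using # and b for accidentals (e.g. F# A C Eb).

G# B# D#

The slash means an applied dominant: we want the dominant of vi. In E major, vi is C# minor, and its dominant is built on G#.
Building a major triad on G# gives G#-B#-D#.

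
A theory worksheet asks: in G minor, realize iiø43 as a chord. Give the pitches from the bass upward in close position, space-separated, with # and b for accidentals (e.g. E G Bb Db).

Eb G A C

The numeral's case and figure indicate a half-diminished seventh chord. In G minor its root, scale degree 2, is A.
That chord is spelled A-C-Eb-G.
The figured bass 43 indicates second inversion, placing the fifth (Eb) in the bass: Eb-G-A-C.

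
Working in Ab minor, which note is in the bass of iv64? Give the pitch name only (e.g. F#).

iv in Ab minor has root Db; the chord is Db-Fb-Ab.
The figure 64 means second inversion — the fifth is in the bass.

Ab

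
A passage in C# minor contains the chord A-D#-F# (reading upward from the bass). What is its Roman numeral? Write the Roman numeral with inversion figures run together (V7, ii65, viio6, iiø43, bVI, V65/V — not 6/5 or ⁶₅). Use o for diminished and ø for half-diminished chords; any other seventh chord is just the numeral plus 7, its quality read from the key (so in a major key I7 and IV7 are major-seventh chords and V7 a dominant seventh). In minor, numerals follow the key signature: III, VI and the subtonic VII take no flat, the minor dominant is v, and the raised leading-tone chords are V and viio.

iio64

The pitches D#-F#-A form a diminished triad rooted on D#.
In C# minor, D# is the supertonic; the diatonic diminished triad there is iio.
With A in the bass the chord is in second inversion, so the figured bass is 64.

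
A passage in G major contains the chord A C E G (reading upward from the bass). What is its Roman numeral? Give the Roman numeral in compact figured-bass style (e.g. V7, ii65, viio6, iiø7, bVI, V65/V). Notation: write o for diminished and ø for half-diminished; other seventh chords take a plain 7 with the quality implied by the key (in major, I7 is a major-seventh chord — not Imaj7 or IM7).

ii7

Stacked in thirds the chord is A-C-E-G: a minor seventh chord on A.
In G major, A is the supertonic; the diatonic minor seventh chord there is ii7.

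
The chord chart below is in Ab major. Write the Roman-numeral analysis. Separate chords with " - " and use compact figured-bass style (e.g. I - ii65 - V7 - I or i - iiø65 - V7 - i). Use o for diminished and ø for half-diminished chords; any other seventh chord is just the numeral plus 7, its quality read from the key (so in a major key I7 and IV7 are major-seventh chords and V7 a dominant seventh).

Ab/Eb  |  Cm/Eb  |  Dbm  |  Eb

I64 - iii6 - iv - V

Ab/Eb: major triad on Ab = scale degree 1 → I64.
Cm/Eb: minor triad on C = scale degree 3 → iii6.
Dbm: Db with this quality isn't in the key; it's iv, borrowed from the parallel minor.
Eb has root Eb, degree 5 in Ab major, so V.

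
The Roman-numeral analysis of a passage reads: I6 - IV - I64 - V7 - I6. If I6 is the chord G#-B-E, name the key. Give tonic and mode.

E major

The anchor chord is a major triad on E, labeled I6.
If E is scale degree 1 and the mode makes that degree carry a major triad, the tonic is E and the mode is major.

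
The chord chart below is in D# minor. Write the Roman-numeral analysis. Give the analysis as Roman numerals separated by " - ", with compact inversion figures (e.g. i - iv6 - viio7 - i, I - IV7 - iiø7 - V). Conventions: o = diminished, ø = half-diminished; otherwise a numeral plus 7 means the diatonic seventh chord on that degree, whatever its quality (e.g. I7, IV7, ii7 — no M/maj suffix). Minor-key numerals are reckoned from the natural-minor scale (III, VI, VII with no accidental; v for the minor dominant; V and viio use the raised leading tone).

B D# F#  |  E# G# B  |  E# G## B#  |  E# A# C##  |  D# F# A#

VI - iio - V/V - V64 - i

B-D#-F#: major triad on B = scale degree 6 → VI.
E#-G#-B: diminished triad on E# = scale degree 2 → iio.
E#-G##-B#: a major triad on E#, the applied dominant of V → V/V.
E#-A#-C## has root A#, degree 5 in D# minor, so V64.
D#-F#-A# has root D#, degree 1 in D# minor, so i.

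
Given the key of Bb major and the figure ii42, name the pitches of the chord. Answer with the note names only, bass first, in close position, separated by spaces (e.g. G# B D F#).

The numeral's case and figure indicate a minor seventh chord. In Bb major its root, the supertonic, is C.
That chord is spelled C-Eb-G-Bb.
The figured bass 42 indicates third inversion, placing the seventh (Bb) in the bass: Bb-C-Eb-G.

Bb C Eb G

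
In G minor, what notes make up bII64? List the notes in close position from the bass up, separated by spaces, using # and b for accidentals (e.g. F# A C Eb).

bII64 is the Neapolitan chord — a major triad on the lowered second degree. In G minor that root is Ab.
So the chord is Ab-C-Eb.
The figured bass 64 indicates second inversion, placing the fifth (Eb) in the bass: Eb-Ab-C.

Eb Ab C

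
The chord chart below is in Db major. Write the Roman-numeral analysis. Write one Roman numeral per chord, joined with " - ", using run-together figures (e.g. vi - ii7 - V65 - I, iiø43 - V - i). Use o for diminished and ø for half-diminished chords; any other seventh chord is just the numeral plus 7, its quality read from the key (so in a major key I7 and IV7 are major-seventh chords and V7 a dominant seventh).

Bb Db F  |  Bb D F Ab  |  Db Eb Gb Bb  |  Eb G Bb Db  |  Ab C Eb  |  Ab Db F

Bb-Db-F: minor triad on Bb = scale degree 6 → vi.
Bb-D-F-Ab: chromatic; Bb is V of ii, so V7/ii.
Db-Eb-Gb-Bb has root Eb, degree 2 in Db major, so ii42.
Eb-G-Bb-Db: chromatic; Eb is V of V, so V7/V.
Ab-C-Eb: major triad on Ab = scale degree 5 → V.
Ab-Db-F: root Db is the tonic; major triad there is I64.

vi - V7/ii - ii42 - V7/V - V - I64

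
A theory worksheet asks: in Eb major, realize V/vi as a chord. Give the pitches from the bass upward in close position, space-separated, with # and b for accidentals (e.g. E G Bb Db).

G B D

V/vi is a secondary dominant — the dominant triad of vi. vi in Eb major is C, so the applied chord's root is G, a perfect fifth above.
Building a major triad on G gives G-B-D.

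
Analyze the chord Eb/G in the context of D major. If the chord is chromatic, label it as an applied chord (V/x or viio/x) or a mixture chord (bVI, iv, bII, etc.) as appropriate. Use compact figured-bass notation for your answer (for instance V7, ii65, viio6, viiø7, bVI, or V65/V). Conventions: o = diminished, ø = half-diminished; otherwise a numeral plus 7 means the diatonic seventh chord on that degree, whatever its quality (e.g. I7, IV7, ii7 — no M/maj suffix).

bII6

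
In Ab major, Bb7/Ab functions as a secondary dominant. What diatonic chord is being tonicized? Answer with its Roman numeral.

V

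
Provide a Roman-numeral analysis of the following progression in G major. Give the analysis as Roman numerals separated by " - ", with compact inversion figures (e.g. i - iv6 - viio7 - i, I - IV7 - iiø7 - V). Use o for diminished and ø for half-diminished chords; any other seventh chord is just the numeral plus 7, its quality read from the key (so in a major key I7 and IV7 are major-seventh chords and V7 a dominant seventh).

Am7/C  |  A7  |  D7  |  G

ii65 - V7/V - V7 - I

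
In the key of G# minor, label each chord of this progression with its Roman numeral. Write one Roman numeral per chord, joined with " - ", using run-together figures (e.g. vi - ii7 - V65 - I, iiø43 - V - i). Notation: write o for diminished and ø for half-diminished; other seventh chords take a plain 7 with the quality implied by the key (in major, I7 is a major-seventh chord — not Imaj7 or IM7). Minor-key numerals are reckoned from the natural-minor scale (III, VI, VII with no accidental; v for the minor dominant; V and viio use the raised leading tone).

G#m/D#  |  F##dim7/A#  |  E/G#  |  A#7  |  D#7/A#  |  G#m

G#m/D#: minor triad on G# = scale degree 1 → i64.
F##dim7/A#: root F## is the leading tone; fully diminished seventh chord there is viio65.
E/G# has root E, degree 6 in G# minor, so VI6.
A#7: a dominant seventh chord on A#, the applied dominant of V → V7/V.
D#7/A#: root D# is the dominant; dominant seventh chord there is V43.
G#m has root G#, degree 1 in G# minor, so i.

i64 - viio65 - VI6 - V7/V - V43 - i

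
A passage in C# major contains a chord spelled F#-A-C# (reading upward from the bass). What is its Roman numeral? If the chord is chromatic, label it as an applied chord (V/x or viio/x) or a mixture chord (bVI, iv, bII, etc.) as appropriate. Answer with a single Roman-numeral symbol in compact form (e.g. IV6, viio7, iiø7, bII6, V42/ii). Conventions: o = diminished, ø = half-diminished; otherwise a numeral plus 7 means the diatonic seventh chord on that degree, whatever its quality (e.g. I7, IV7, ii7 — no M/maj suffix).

The pitches F#-A-C# form a minor triad rooted on F#.
F# is the fourth degree of C# major. This is the minor subdominant, borrowed from the parallel minor.

iv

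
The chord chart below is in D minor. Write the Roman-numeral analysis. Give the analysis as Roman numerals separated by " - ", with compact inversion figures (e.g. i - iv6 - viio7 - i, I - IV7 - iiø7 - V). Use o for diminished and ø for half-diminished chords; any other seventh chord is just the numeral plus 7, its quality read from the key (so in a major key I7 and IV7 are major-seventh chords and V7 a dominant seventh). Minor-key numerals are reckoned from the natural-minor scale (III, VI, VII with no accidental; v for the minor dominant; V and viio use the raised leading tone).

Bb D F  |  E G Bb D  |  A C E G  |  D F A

VI - iiø7 - v7 - i

Bb-D-F has root Bb, degree 6 in D minor, so VI.
E-G-Bb-D has root E, degree 2 in D minor, so iiø7.
A-C-E-G: root A is the dominant; minor seventh chord there is v7.
D-F-A: minor triad on D = scale degree 1 → i.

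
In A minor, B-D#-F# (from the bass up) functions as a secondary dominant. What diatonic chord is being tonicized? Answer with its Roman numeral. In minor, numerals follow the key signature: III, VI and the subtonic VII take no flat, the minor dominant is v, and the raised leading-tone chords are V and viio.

V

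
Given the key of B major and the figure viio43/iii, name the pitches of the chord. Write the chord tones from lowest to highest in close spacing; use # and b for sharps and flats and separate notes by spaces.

viio43/iii is a secondary leading-tone chord. The target iii is D# in B major; the applied chord is rooted a semitone below, on C##.
Building a fully diminished seventh chord on C## gives C##-E#-G#-B.
The figured bass 43 indicates second inversion, placing the fifth (G#) in the bass: G#-B-C##-E#.

G# B C## E#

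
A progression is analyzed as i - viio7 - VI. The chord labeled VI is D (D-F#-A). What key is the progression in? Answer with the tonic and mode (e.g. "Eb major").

F# minor

The chord D is a major triad rooted on D; its label is VI.
VI on D implies D is the submediant; that puts the tonic at F#, and the uppercase numeral fits minor mode.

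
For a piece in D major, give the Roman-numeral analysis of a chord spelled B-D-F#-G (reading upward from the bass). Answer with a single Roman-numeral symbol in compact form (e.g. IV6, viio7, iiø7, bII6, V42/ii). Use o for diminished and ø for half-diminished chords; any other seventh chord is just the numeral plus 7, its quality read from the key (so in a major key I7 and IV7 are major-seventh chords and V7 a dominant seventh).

IV65

The pitches G-B-D-F# form a major seventh chord rooted on G.
In D major, G is the subdominant; the diatonic major seventh chord there is IV7.
With B in the bass the chord is in first inversion, so the figured bass is 65.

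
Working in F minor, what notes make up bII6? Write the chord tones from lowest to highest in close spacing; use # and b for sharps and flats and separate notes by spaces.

Scale degree 2 in F minor is G; lowering it a half step gives Gb. bII6 is the Neapolitan sixth — a major triad on the lowered second degree, here in its customary first inversion.
So the chord is Gb-Bb-Db.
With the 6 figure the chord is in first inversion; from the bass Bb upward in close position it reads Bb-Db-Gb.

Bb Db Gb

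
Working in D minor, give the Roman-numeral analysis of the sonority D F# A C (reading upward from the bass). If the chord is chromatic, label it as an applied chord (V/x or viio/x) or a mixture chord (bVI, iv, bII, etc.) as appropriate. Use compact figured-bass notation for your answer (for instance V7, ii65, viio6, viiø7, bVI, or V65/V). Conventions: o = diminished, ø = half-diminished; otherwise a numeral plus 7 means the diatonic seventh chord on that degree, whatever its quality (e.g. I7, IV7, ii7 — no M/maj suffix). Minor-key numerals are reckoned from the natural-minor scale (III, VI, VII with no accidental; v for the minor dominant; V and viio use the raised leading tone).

V7/iv

The pitches D-F#-A-C form a dominant seventh chord rooted on D.
D is not a diatonic chord root with this quality in D minor, but it lies a perfect fifth above G (iv), so the chord functions as an applied dominant of iv.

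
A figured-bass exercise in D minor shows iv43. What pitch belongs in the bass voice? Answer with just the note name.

iv in D minor has root G; the chord is G-Bb-D-F.
The figure 43 means second inversion — the fifth is in the bass.

D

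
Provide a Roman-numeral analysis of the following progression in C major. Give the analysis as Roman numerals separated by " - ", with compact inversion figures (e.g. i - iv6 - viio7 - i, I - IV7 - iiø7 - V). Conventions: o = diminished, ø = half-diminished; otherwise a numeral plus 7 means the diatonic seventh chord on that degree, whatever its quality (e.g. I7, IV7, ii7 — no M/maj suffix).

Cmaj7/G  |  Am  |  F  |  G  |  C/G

Cmaj7/G: root C is the tonic; major seventh chord there is I43.
Am: minor triad on A = scale degree 6 → vi.
F: root F is the subdominant; major triad there is IV.
G: major triad on G = scale degree 5 → V.
C/G: major triad on C = scale degree 1 → I64.

I43 - vi - IV - V - I64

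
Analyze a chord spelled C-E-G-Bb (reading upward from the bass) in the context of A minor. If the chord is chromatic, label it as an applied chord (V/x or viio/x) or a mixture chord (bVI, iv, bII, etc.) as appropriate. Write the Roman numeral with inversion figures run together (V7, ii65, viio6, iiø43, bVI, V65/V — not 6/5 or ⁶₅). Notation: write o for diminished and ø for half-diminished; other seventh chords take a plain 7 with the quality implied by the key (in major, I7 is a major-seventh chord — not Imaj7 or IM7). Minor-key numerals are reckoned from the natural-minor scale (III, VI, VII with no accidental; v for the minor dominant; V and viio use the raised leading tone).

V7/VI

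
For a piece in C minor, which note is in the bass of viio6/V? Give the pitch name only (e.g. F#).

The applied chord viio6/V is rooted on F#: F#-A-C.
The figure 6 means first inversion — the third is in the bass.

A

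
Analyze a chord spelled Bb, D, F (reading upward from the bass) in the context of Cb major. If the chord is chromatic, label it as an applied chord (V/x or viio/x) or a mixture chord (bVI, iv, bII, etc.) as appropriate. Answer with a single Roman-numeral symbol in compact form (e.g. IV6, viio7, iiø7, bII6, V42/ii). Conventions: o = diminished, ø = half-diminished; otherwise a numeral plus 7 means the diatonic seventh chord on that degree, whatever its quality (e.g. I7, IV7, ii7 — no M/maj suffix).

V/iii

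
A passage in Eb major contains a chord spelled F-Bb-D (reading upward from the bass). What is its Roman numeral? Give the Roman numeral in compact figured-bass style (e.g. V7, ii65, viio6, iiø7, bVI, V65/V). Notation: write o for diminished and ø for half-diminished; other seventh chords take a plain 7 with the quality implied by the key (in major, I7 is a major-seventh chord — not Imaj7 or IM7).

V64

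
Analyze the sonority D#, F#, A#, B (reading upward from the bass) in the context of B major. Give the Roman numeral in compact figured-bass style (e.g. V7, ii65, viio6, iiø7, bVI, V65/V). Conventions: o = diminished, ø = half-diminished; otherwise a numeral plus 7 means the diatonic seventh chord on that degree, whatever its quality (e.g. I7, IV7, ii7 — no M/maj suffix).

I65

The pitches B-D#-F#-A# form a major seventh chord rooted on B.
B is scale degree 1 in B major, and a major seventh chord on that degree is written I7.
With D# in the bass the chord is in first inversion, so the figured bass is 65.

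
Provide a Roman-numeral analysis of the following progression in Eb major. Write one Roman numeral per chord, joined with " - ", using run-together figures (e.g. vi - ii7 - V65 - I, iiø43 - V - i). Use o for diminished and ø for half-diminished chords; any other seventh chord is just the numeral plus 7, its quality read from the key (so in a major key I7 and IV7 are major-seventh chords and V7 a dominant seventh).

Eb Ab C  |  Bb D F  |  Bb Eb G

Eb-Ab-C: major triad on Ab = scale degree 4 → IV64.
Bb-D-F: major triad on Bb = scale degree 5 → V.
Bb-Eb-G: major triad on Eb = scale degree 1 → I64.

IV64 - V - I64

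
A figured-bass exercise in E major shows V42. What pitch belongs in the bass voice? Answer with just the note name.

A

V in E major has root B; the chord is B-D#-F#-A.
The figure 42 means third inversion — the seventh is in the bass.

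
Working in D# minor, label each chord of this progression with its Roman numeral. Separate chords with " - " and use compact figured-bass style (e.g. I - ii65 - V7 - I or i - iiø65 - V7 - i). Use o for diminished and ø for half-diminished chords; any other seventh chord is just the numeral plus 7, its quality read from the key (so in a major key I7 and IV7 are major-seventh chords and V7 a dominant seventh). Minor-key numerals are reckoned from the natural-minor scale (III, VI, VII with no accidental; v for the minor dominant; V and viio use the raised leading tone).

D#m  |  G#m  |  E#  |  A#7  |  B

D#m: root D# is the tonic; minor triad there is i.
G#m: root G# is the subdominant; minor triad there is iv.
E# is the secondary dominant of V (major triad on E#): V/V.
A#7: dominant seventh chord on A# = scale degree 5 → V7.
B: major triad on B = scale degree 6 → VI.

i - iv - V/V - V7 - VI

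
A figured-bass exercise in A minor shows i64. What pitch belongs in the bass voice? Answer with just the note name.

i in A minor has root A; the chord is A-C-E.
The figure 64 means second inversion — the fifth is in the bass.

E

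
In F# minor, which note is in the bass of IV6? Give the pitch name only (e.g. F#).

IV in F# minor has root B; the chord is B-D#-F#.
The figure 6 means first inversion — the third is in the bass.

D#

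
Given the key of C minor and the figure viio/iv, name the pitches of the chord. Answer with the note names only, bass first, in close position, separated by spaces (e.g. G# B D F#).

E G Bb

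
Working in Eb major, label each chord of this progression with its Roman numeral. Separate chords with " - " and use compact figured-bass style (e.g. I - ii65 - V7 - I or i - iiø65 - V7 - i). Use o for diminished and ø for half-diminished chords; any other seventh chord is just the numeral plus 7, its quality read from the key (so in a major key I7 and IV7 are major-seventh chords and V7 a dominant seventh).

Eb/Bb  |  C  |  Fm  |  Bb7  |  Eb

Eb/Bb: root Eb is the tonic; major triad there is I64.
C: chromatic; C is V of ii, so V/ii.
Fm has root F, degree 2 in Eb major, so ii.
Bb7 has root Bb, degree 5 in Eb major, so V7.
Eb has root Eb, degree 1 in Eb major, so I.

I64 - V/ii - ii - V7 - I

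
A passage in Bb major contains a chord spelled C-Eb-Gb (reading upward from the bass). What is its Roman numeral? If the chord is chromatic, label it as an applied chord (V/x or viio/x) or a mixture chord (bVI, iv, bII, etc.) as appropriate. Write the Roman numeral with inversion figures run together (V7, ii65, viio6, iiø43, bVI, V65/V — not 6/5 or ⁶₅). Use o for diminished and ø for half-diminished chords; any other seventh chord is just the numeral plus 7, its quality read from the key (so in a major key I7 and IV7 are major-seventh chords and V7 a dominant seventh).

iio

The pitches C-Eb-Gb form a diminished triad rooted on C.
C is the second degree of Bb major. This is the diminished supertonic triad, borrowed from the parallel minor.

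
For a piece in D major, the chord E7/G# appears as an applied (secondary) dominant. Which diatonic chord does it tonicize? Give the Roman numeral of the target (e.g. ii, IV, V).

V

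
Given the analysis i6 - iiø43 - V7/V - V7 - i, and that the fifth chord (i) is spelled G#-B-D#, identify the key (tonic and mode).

G# minor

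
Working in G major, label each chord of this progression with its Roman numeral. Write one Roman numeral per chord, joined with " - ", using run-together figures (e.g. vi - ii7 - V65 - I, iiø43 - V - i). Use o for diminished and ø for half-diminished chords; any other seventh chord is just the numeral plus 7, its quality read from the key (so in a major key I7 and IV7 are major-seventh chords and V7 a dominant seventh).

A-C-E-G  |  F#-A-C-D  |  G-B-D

ii7 - V65 - I

A-C-E-G: root A is the supertonic; minor seventh chord there is ii7.
F#-A-C-D: root D is the dominant; dominant seventh chord there is V65.
G-B-D has root G, degree 1 in G major, so I.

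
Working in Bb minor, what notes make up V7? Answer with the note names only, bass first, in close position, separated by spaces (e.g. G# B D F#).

F A C Eb

In Bb minor, scale degree 5 is F. The dominant is major (leading tone raised), so V is a dominant seventh chord.
That chord is spelled F-A-C-Eb.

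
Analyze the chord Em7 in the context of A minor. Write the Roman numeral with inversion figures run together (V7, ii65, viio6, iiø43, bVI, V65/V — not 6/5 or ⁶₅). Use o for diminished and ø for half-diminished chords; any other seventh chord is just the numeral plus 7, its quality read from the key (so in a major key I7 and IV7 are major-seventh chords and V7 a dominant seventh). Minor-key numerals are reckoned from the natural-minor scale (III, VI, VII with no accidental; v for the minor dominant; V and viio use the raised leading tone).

v7

The pitches E-G-B-D form a minor seventh chord rooted on E.
E is scale degree 5 in A minor, and a minor seventh chord on that degree is written v7.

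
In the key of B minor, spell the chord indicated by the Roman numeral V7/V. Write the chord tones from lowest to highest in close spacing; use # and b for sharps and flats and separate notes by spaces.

V7/V is a secondary dominant — the dominant seventh of V. V in B minor is F#, so the applied chord's root is C#, a perfect fifth above.
Building a dominant seventh chord on C# gives C#-E#-G#-B.

C# E# G# B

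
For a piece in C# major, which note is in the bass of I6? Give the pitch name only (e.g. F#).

E#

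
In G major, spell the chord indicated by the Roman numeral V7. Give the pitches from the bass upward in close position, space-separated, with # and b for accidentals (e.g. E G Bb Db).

D F# A C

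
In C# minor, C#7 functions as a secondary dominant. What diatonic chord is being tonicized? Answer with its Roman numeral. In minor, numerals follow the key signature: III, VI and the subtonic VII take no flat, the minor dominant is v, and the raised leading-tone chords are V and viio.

iv

The chord is a dominant seventh chord on C#.
A dominant resolves down a perfect fifth: C# → F#. In C# minor, F# is scale degree 4, i.e. iv.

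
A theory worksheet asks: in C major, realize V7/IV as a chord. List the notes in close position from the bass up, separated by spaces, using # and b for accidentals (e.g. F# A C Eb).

C E G Bb

V7/IV is a secondary dominant — the dominant seventh of IV. IV in C major is F, so the applied chord's root is C, a perfect fifth above.
Building a dominant seventh chord on C gives C-E-G-Bb.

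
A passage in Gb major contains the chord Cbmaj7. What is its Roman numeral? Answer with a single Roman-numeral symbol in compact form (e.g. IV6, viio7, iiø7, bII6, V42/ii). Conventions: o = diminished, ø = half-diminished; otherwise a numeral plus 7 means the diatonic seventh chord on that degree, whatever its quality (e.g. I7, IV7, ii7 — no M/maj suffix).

Stacked in thirds the chord is Cb-Eb-Gb-Bb: a major seventh chord on Cb.
In Gb major, Cb is the subdominant; the diatonic major seventh chord there is IV7.

IV7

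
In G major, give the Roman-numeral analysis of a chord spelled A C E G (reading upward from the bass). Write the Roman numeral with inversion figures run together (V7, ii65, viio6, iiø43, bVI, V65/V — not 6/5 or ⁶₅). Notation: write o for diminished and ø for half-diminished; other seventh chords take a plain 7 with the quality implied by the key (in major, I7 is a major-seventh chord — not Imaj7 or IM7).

ii7

Stacked in thirds the chord is A-C-E-G: a minor seventh chord on A.
In G major, A is the supertonic; the diatonic minor seventh chord there is ii7.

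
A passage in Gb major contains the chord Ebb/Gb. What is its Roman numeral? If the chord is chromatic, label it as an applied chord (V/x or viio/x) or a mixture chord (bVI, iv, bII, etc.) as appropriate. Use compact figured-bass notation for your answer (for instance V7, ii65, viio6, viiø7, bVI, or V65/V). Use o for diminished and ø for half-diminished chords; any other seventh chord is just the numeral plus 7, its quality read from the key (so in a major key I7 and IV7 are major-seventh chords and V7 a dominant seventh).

bVI6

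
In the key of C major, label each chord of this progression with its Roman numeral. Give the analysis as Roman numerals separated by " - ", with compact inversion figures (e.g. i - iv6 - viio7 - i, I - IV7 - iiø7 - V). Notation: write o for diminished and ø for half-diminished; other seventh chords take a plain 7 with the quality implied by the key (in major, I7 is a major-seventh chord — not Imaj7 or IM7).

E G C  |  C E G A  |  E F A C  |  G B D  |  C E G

E-G-C has root C, degree 1 in C major, so I6.
C-E-G-A: minor seventh chord on A = scale degree 6 → vi65.
E-F-A-C: major seventh chord on F = scale degree 4 → IV42.
G-B-D: root G is the dominant; major triad there is V.
C-E-G has root C, degree 1 in C major, so I.

I6 - vi65 - IV42 - V - I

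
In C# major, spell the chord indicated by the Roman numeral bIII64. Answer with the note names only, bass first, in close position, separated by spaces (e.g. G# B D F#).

Scale degree 3 in C# major is E#; lowering it a half step gives E. bIII64 is a major triad on the lowered third degree, borrowed from the parallel minor.
So the chord is E-G#-B.
With the 64 figure the chord is in second inversion; from the bass B upward in close position it reads B-E-G#.

B E G#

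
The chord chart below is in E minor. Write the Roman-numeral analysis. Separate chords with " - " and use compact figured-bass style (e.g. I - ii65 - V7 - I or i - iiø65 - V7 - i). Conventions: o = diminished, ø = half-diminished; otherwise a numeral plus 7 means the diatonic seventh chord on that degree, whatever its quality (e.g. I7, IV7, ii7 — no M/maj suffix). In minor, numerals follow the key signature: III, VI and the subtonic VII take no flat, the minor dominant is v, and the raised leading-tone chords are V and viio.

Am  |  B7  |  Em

Am: root A is the subdominant; minor triad there is iv.
B7: dominant seventh chord on B = scale degree 5 → V7.
Em: minor triad on E = scale degree 1 → i.

iv - V7 - i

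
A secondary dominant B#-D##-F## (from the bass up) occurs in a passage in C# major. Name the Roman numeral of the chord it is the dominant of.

The chord is a major triad on B#.
A dominant resolves down a perfect fifth: B# → E#. In C# major, E# is scale degree 3, i.e. iii.

iii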